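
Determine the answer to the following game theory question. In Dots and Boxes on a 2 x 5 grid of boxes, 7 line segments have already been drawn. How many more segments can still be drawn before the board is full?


Grid: 2 x 5 boxes, i.e. 3 rows and 6 columns of dots.
Horizontal edges: (rows + 1) * cols = 3 * 5 = 15
Vertical edges: rows * (cols + 1) = 2 * 6 = 12
Total edges: 15 + 12 = 27
Edges drawn: 7
Remaining: 27 - 7 = 20

20


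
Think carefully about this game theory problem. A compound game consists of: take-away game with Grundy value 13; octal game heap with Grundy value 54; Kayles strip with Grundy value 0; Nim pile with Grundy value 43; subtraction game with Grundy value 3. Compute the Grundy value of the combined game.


By the Sprague-Grundy theorem, the Grundy value of a sum of games is the XOR of individual Grundy values.
take-away game: Grundy value = 13. Running XOR: 0 XOR 13 = 13
octal game heap: Grundy value = 54. Running XOR: 13 XOR 54 = 59
Kayles strip: Grundy value = 0. Running XOR: 59 XOR 0 = 59
Nim pile: Grundy value = 43. Running XOR: 59 XOR 43 = 16
subtraction game: Grundy value = 3. Running XOR: 16 XOR 3 = 19
The combined Grundy value is 19.

19


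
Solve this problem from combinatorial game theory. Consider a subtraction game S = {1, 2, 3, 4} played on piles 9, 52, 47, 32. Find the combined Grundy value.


Subtraction set: {1, 2, 3, 4}
For this subtraction set, G(n) = n mod 5 (period = max + 1 = 5).
Pile 1 (size 9): G(9) = 9 mod 5 = 4
Pile 2 (size 52): G(52) = 52 mod 5 = 2
Pile 3 (size 47): G(47) = 47 mod 5 = 2
Pile 4 (size 32): G(32) = 32 mod 5 = 2
Total Grundy value = XOR of all: 4 XOR 2 XOR 2 XOR 2 = 6

6


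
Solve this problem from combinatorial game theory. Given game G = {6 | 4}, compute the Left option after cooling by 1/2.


Original game: {6 | 4} (a switch {a | b} with a > b).
Cooling by t (for t below the temperature (a - b)/2 = 1) taxes each move by t: {a | b} cooled by t is {a - t | b + t}.
Cooling amount: t = 1/2
Cooled Left option: 6 - 1/2 = 11/2
Cooled Right option: 4 + 1/2 = 9/2
Cooled game: {11/2 | 9/2}
Left option = 11/2

11/2


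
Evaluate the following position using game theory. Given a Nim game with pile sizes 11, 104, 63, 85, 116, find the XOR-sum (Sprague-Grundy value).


We need the XOR (exclusive or) of all pile sizes.
After XOR-ing pile 1 (size 11): 0 XOR 11 = 11
After XOR-ing pile 2 (size 104): 11 XOR 104 = 99
After XOR-ing pile 3 (size 63): 99 XOR 63 = 92
After XOR-ing pile 4 (size 85): 92 XOR 85 = 9
After XOR-ing pile 5 (size 116): 9 XOR 116 = 125
The Nim-value of this position is 125.

125


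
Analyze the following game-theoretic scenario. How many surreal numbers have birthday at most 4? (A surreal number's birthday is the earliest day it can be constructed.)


Day 0: {|} = 0 is born. Count = 1.
Day n: the number of surreal numbers born by day n is 2^(n+1) - 1.
By day 0: 2^1 - 1 = 1
By day 1: 2^2 - 1 = 3
By day 2: 2^3 - 1 = 7
By day 3: 2^4 - 1 = 15
By day 4: 2^5 - 1 = 31
By day 4: 31 surreal numbers.

31


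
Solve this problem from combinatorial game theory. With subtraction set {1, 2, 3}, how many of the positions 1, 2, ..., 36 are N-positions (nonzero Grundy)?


Subtraction set S = {1, 2, 3}, so G(n) = n mod 4.
G(n) = 0 when n is a multiple of 4.
Multiples of 4 in [1, 36]: 9
N-positions (nonzero Grundy) = 36 - 9 = 27

27


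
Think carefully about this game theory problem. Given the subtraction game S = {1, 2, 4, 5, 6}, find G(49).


The subtraction set is S = {1, 2, 4, 5, 6}.
G(k) = mex{ G(k - s) : s in S, s <= k }. We compute iteratively: G(0) = 0.
G(1) = mex({0}) = 1
G(2) = mex({0, 1}) = 2
G(3) = mex({1, 2}) = 0
G(4) = mex({0, 2}) = 1
G(5) = mex({0, 1}) = 2
G(6) = mex({0, 1, 2}) = 3
G(7) = mex({0, 1, 2, 3}) = 4
G(8) = mex({0, 1, 2, 3, 4}) = 5
G(9) = mex({0, 1, 2, 4, 5}) = 3
G(10) = mex({1, 2, 3, 5}) = 0
G(11) = mex({0, 2, 3, 4}) = 1
G(12) = mex({0, 1, 3, 4, 5}) = 2
G(13) = mex({1, 2, 3, 4, 5}) = 0
G(14) = mex({0, 2, 3, 5}) = 1
G(15) = mex({0, 1, 3}) = 2
Observe that G(10)..G(15) = 0, 1, 2, 0, 1, 2 repeats G(0)..G(5) = 0, 1, 2, 0, 1, 2.
For k >= max(S) = 6, G(k) is determined by the previous 6 values G(k-6)..G(k-1); a window of 6 consecutive values has recurred shifted by 10, so by induction G(k + 10) = G(k) for all k >= 0: the sequence is periodic from the start with period 10.
One period: G(0..9) = 0, 1, 2, 0, 1, 2, 3, 4, 5, 3.
49 mod 10 = 9, so G(49) = G(9) = 3.

3


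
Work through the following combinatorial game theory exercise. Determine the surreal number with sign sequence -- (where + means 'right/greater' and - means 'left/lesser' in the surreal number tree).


Sign expansion: --
Rule: track bounds (lo, hi), initially (-inf, +inf). On '+', the current value becomes lo and we move to the simplest number in (value, hi): value + 1 if hi = +inf, otherwise the midpoint (value + hi)/2. On '-', the current value becomes hi and we move to value - 1 if lo = -inf, otherwise the midpoint (lo + value)/2.
Start at 0.
Step 1: sign = -, move left. Bounds: (-inf, 0). Value = -1
Step 2: sign = -, move left. Bounds: (-inf, -1). Value = -2
The surreal number with sign expansion -- is -2.

-2


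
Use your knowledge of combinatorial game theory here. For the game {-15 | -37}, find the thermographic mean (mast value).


Game = {-15 | -37}, a switch {a | b} with numbers a > b.
Its thermograph has left wall a - t and right wall b + t, which meet at t = (a - b)/2, where both equal (a + b)/2. So the mast (mean value) is at (a + b)/2.
Mean = (-15 + (-37))/2 = -52/2 = -26

-26


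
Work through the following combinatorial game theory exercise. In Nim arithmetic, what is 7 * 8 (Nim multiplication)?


Nim multiplication is bilinear over XOR: (u XOR v) * w = (u*w) XOR (v*w).
So we split each operand into its bit components and XOR the pairwise Nim products.
7 = 1 + 2 + 4 (as XOR of powers of 2).
8 = 8 (as XOR of powers of 2).
Using the standard Nim-product table on single bits:
  2*2 = 3,   2*4 = 8,   2*8 = 12,
  4*4 = 6,   4*8 = 11,  8*8 = 13,
and  1*x = x (identity), k*l = l*k (commutative).
Pairwise Nim products:
  1 * 8 = 8
  2 * 8 = 12
  4 * 8 = 11
XOR them: 8 XOR 12 XOR 11 = 15.
Result: 7 * 8 = 15 (in Nim).

15


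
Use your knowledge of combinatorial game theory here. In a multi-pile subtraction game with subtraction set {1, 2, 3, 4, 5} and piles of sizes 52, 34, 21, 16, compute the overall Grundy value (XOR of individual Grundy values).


Subtraction set: {1, 2, 3, 4, 5}
For this subtraction set, G(n) = n mod 6 (period = max + 1 = 6).
Pile 1 (size 52): G(52) = 52 mod 6 = 4
Pile 2 (size 34): G(34) = 34 mod 6 = 4
Pile 3 (size 21): G(21) = 21 mod 6 = 3
Pile 4 (size 16): G(16) = 16 mod 6 = 4
Total Grundy value = XOR of all: 4 XOR 4 XOR 3 XOR 4 = 7

7


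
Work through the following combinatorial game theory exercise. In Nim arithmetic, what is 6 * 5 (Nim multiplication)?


Nim multiplication is bilinear over XOR: (u XOR v) * w = (u*w) XOR (v*w).
So we split each operand into its bit components and XOR the pairwise Nim products.
6 = 2 + 4 (as XOR of powers of 2).
5 = 1 + 4 (as XOR of powers of 2).
Using the standard Nim-product table on single bits:
  2*2 = 3,   2*4 = 8,   2*8 = 12,
  4*4 = 6,   4*8 = 11,  8*8 = 13,
and  1*x = x (identity), k*l = l*k (commutative).
Pairwise Nim products:
  2 * 1 = 2
  2 * 4 = 8
  4 * 1 = 4
  4 * 4 = 6
XOR them: 2 XOR 8 XOR 4 XOR 6 = 8.
Result: 6 * 5 = 8 (in Nim).

8


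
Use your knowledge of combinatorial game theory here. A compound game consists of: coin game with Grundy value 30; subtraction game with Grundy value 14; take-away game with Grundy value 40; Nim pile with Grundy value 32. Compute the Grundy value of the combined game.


By the Sprague-Grundy theorem, the Grundy value of a sum of games is the XOR of individual Grundy values.
coin game: Grundy value = 30. Running XOR: 0 XOR 30 = 30
subtraction game: Grundy value = 14. Running XOR: 30 XOR 14 = 16
take-away game: Grundy value = 40. Running XOR: 16 XOR 40 = 56
Nim pile: Grundy value = 32. Running XOR: 56 XOR 32 = 24
The combined Grundy value is 24.

24


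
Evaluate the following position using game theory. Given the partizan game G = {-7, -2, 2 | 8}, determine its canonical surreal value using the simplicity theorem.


Left options: {-7, -2, 2}, max = 2
Right options: {8}, min = 8
All options are numbers and max(Left) < min(Right), so by the simplicity theorem the value is the simplest (earliest-born) number strictly between 2 and 8.
Integers 3 through 7 all lie strictly between 2 and 8.
Among integers, the simplest (lowest birthday = smallest |n|; 0 is born on day 0, +-n on day n) is 3.
No non-integer in the interval can be simpler: if x is a non-integer in the interval, then floor(x) or ceil(x) also lies in the interval (the interval contains an integer), and both are proper prefixes of x's sign expansion, i.e. born earlier. So the game value is 3.
Game value = 3

3


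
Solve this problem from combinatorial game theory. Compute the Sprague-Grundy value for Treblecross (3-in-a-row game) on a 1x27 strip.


Treblecross: place X on empty cells; 3-in-a-row wins.
Playing within two cells of an existing X lets the opponent win at once, so sensible play treats the cells i-2..i+2 around each X as dead. The player left with no safe cell loses, so this is a normal-play take-away game on strips of safe cells.
Placing X at cell i (0-indexed) of a strip of k safe cells leaves independent strips of sizes max(0, i-2) and max(0, k-i-3). Hence G(k) = mex{ G(max(0,i-2)) XOR G(max(0,k-i-3)) : 0 <= i < k }, with G(0) = 0.
G(1): splits (0,0):0^0=0 -> mex({0}) = 1
G(2): splits (0,0):0^0=0 -> mex({0}) = 1
G(3): splits (0,0):0^0=0 -> mex({0}) = 1
G(4): splits (0,1):0^1=1 (0,0):0^0=0 -> mex({0, 1}) = 2
G(5): splits (0,2):0^1=1 (0,1):0^1=1 (0,0):0^0=0 -> mex({0, 1}) = 2
G(6) = mex({1}) = 0
G(7) = mex({0, 1, 2}) = 3
G(8) = mex({0, 1, 2}) = 3
G(9) = mex({0, 2}) = 1
G(10) = mex({0, 2, 3}) = 1
G(11) = mex({0, 3}) = 1
G(12) = mex({1, 3}) = 0
G(13) = mex({0, 1, 2, 3}) = 4
G(14) = mex({0, 1, 2}) = 3
G(15) = mex({0, 1, 2}) = 3
G(16) = mex({0, 1, 2, 4}) = 3
G(17) = mex({0, 1, 3, 4}) = 2
G(18) = mex({0, 1, 3, 4}) = 2
G(19) = mex({0, 1, 3, 5}) = 2
G(20) = mex({0, 1, 2, 3, 5}) = 4
G(21) = mex({0, 1, 2, 3, 5}) = 4
G(22) = mex({1, 2, 6}) = 0
G(23) = mex({0, 1, 2, 3, 4, 6}) = 5
G(24) = mex({0, 1, 2, 3, 4}) = 5
G(25) = mex({0, 1, 3, 4, 7}) = 2
G(26) = mex({0, 1, 3, 4, 5, 7}) = 2
G(27) = mex({0, 1, 3, 5}) = 2
Therefore G(27) = 2.

2


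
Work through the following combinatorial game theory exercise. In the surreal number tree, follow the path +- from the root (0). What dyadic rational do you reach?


Sign expansion: +-
Rule: track bounds (lo, hi), initially (-inf, +inf). On '+', the current value becomes lo and we move to the simplest number in (value, hi): value + 1 if hi = +inf, otherwise the midpoint (value + hi)/2. On '-', the current value becomes hi and we move to value - 1 if lo = -inf, otherwise the midpoint (lo + value)/2.
Start at 0.
Step 1: sign = +, move right. Bounds: (0, +inf). Value = 1
Step 2: sign = -, move left. Bounds: (0, 1). Value = 1/2
The surreal number with sign expansion +- is 1/2.

1/2


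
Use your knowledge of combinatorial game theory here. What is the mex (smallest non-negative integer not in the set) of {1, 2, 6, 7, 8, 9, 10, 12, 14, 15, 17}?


Set = {1, 2, 6, 7, 8, 9, 10, 12, 14, 15, 17}
0 is NOT in the set. This is the mex.
mex = 0

0


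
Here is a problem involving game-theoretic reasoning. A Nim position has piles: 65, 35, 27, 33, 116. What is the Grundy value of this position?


We need the XOR (exclusive or) of all pile sizes.
After XOR-ing pile 1 (size 65): 0 XOR 65 = 65
After XOR-ing pile 2 (size 35): 65 XOR 35 = 98
After XOR-ing pile 3 (size 27): 98 XOR 27 = 121
After XOR-ing pile 4 (size 33): 121 XOR 33 = 88
After XOR-ing pile 5 (size 116): 88 XOR 116 = 44
The Nim-value of this position is 44.

44


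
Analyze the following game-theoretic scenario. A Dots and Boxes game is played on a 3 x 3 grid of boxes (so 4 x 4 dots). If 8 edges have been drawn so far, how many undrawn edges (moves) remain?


Grid: 3 x 3 boxes, i.e. 4 rows and 4 columns of dots.
Horizontal edges: (rows + 1) * cols = 4 * 3 = 12
Vertical edges: rows * (cols + 1) = 3 * 4 = 12
Total edges: 12 + 12 = 24
Edges drawn: 8
Remaining: 24 - 8 = 16

16


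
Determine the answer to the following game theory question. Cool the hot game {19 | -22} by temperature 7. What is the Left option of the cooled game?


Original game: {19 | -22} (a switch {a | b} with a > b).
Cooling by t (for t below the temperature (a - b)/2 = 41/2) taxes each move by t: {a | b} cooled by t is {a - t | b + t}.
Cooling amount: t = 7
Cooled Left option: 19 - 7 = 12
Cooled Right option: -22 + 7 = -15
Cooled game: {12 | -15}
Left option = 12

12


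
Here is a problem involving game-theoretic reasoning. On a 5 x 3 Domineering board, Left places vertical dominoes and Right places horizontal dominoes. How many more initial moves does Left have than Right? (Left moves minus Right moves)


Board is 5 x 3 (rows x cols).
Left (vertical) placements: (rows-1) * cols = 4 * 3 = 12
Right (horizontal) placements: rows * (cols-1) = 5 * 2 = 10
Advantage = Left - Right = 12 - 10 = 2

2


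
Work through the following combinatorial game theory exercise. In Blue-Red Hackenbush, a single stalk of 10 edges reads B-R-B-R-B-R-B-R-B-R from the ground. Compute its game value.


Edges (from ground): B-R-B-R-B-R-B-R-B-R
By Berlekamp's sign-expansion rule, a Blue-Red Hackenbush stalk has the value of the surreal number whose sign sequence is the edge sequence with B -> + and R -> -.
Sign sequence: +-+-+-+-+-
Trace the sign expansion in the surreal number tree, starting from 0:
Edge 1: B (sign +) -> bounds (0, +inf), value = 1
Edge 2: R (sign -) -> bounds (0, 1), value = 1/2
Edge 3: B (sign +) -> bounds (1/2, 1), value = 3/4
Edge 4: R (sign -) -> bounds (1/2, 3/4), value = 5/8
Edge 5: B (sign +) -> bounds (5/8, 3/4), value = 11/16
Edge 6: R (sign -) -> bounds (5/8, 11/16), value = 21/32
Edge 7: B (sign +) -> bounds (21/32, 11/16), value = 43/64
Edge 8: R (sign -) -> bounds (21/32, 43/64), value = 85/128
Edge 9: B (sign +) -> bounds (85/128, 43/64), value = 171/256
Edge 10: R (sign -) -> bounds (85/128, 171/256), value = 341/512
Game value = 341/512

341/512


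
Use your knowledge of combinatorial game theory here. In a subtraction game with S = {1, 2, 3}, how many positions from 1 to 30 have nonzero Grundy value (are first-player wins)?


Subtraction set S = {1, 2, 3}, so G(n) = n mod 4.
G(n) = 0 when n is a multiple of 4.
Multiples of 4 in [1, 30]: 7
N-positions (nonzero Grundy) = 30 - 7 = 23

23


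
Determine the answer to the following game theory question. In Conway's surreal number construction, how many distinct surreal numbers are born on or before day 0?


Day 0: {|} = 0 is born. Count = 1.
Day n: the number of surreal numbers born by day n is 2^(n+1) - 1.
By day 0: 2^1 - 1 = 1
By day 0: 1 surreal numbers.

1


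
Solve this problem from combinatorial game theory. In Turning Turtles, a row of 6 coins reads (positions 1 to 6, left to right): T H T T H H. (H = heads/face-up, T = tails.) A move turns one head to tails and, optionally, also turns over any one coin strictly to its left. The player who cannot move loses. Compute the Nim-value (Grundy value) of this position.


Coins: T H T T H H
Key fact: a single head at position k behaves exactly like a Nim heap of size k (turning it to T and optionally flipping a coin at j < k corresponds to moving the heap from k to j, or to 0), and heads combine as a disjunctive sum (two heads at the same place would cancel, matching j XOR j = 0). So the Nim-value is the XOR of the 1-indexed positions of the heads.
Face-up positions (1-indexed): [2, 5, 6]
XOR 0 with 2: 0 XOR 2 = 2
XOR 2 with 5: 2 XOR 5 = 7
XOR 7 with 6: 7 XOR 6 = 1
Nim-value = 1

1


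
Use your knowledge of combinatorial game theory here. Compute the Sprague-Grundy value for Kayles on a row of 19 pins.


Kayles: a move removes 1 or 2 adjacent pins from a contiguous row.
Removing pins from a row of k leaves two independent rows (a, b) with a + b = k - 1 (one pin) or a + b = k - 2 (two pins); an end removal gives a = 0.
By Sprague-Grundy, G(k) = mex{ G(a) XOR G(b) } over all these splits. G(0) = 0.
G(1): splits (0,0):0^0=0 -> mex({0}) = 1
G(2): splits (0,1):0^1=1 (0,0):0^0=0 -> mex({0, 1}) = 2
G(3): splits (0,2):0^2=2 (1,1):1^1=0 (0,1):0^1=1 -> mex({0, 1, 2}) = 3
G(4): splits (0,3):0^3=3 (1,2):1^2=3 (0,2):0^2=2 (1,1):1^1=0 -> mex({0, 2, 3}) = 1
G(5): splits (0,4):0^1=1 (1,3):1^3=2 (2,2):2^2=0 (0,3):0^3=3 (1,2):1^2=3 -> mex({0, 1, 2, 3}) = 4
G(6) = mex({0, 1, 2, 4}) = 3
G(7) = mex({0, 1, 3, 4, 5}) = 2
G(8) = mex({0, 2, 3, 5, 6}) = 1
G(9) = mex({0, 1, 2, 3, 6, 7}) = 4
G(10) = mex({0, 1, 3, 4, 5, 7}) = 2
G(11) = mex({0, 1, 2, 3, 4, 5}) = 6
G(12) = mex({0, 1, 2, 3, 5, 6, 7}) = 4
G(13) = mex({0, 2, 3, 4, 6, 7}) = 1
G(14) = mex({0, 1, 4, 5, 6, 7}) = 2
G(15) = mex({0, 1, 2, 3, 4, 5, 6}) = 7
G(16) = mex({0, 2, 3, 5, 6, 7}) = 1
G(17) = mex({0, 1, 2, 3, 5, 6, 7}) = 4
G(18) = mex({0, 1, 2, 4, 5, 6}) = 3
G(19) = mex({0, 1, 3, 4, 5, 7}) = 2
Therefore G(19) = 2.

2


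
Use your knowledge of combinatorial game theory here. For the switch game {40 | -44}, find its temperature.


The game is {40 | -44}, a switch {a | b} with numbers a > b.
Cooling {a | b} by t gives {a - t | b + t}, which stops being hot when a - t = b + t, i.e. at t = (a - b)/2. So the temperature of a switch is (a - b)/2.
Temperature = (Left option - Right option) / 2
= (40 - (-44)) / 2
= 84 / 2
= 42

42


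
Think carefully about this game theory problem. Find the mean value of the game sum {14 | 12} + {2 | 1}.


G1 = {14 | 12}, G2 = {2 | 1}
Each is a switch {a | b} with numbers a > b; its mean value is (a + b)/2, and mean value is additive over game sums: m(G1 + G2) = m(G1) + m(G2).
Mean of G1 = (14 + (12))/2 = 26/2 = 13
Mean of G2 = (2 + (1))/2 = 3/2 = 3/2
Mean of G1 + G2 = 13 + 3/2 = 29/2

29/2


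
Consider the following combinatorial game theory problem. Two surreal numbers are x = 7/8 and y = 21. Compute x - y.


x = 7/8, y = 21
Converting to common denominator: 8
x = 7/8, y = 168/8
x - y = 7/8 - 21 = -161/8

-161/8


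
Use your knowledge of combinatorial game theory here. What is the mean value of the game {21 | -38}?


Game = {21 | -38}, a switch {a | b} with numbers a > b.
Its thermograph has left wall a - t and right wall b + t, which meet at t = (a - b)/2, where both equal (a + b)/2. So the mast (mean value) is at (a + b)/2.
Mean = (21 + (-38))/2 = -17/2 = -17/2

-17/2


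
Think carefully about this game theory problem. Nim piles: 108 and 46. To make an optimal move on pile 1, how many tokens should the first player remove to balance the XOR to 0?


Piles: 108 and 46
Current XOR: 108 XOR 46 = 66 (non-zero, so this is an N-position).
To make the XOR zero, we need to find a move that balances the piles.
For pile 1 (size 108): target = 108 XOR 66 = 46
We reduce pile 1 from 108 to 46.
Tokens removed: 108 - 46 = 62
Verification: 46 XOR 46 = 0

62


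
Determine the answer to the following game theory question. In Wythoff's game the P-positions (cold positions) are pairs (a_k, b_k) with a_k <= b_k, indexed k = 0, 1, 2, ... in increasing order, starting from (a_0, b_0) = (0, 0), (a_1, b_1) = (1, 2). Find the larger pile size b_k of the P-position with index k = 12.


By Wythoff's theorem, a_k = floor(k * phi) and b_k = floor(k * phi^2) = a_k + k, where phi = (1 + sqrt(5))/2 is the golden ratio.
phi = (1 + sqrt(5))/2 = 1.618034
phi^2 = phi + 1 = 2.618034
k = 12
k * phi^2 = 12 * 2.618034 = 31.416408
b_12 = floor(k * phi^2) = 31 (check: a_12 + k = 19 + 12 = 31)

31


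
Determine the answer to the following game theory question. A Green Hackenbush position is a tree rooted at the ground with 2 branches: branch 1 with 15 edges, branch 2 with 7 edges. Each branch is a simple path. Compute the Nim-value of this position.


The tree has 2 branches from the ground vertex.
In Green Hackenbush, the Nim-value of a simple path of length k is k.
Branch 1: length 15, Nim-value = 15
Branch 2: length 7, Nim-value = 7
Total Nim-value = XOR of all branch values:
0 XOR 15 = 15
15 XOR 7 = 8
Nim-value of the tree = 8

8


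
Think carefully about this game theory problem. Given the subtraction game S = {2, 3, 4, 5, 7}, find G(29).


The subtraction set is S = {2, 3, 4, 5, 7}.
G(k) = mex{ G(k - s) : s in S, s <= k }. We compute iteratively: G(0) = 0.
G(1) = mex({}) = 0
G(2) = mex({0}) = 1
G(3) = mex({0}) = 1
G(4) = mex({0, 1}) = 2
G(5) = mex({0, 1}) = 2
G(6) = mex({0, 1, 2}) = 3
G(7) = mex({0, 1, 2}) = 3
G(8) = mex({0, 1, 2, 3}) = 4
G(9) = mex({1, 2, 3}) = 0
G(10) = mex({1, 2, 3, 4}) = 0
G(11) = mex({0, 2, 3, 4}) = 1
G(12) = mex({0, 2, 3, 4}) = 1
G(13) = mex({0, 1, 3, 4}) = 2
G(14) = mex({0, 1, 3}) = 2
G(15) = mex({0, 1, 2, 4}) = 3
Observe that G(9)..G(15) = 0, 0, 1, 1, 2, 2, 3 repeats G(0)..G(6) = 0, 0, 1, 1, 2, 2, 3.
For k >= max(S) = 7, G(k) is determined by the previous 7 values G(k-7)..G(k-1); a window of 7 consecutive values has recurred shifted by 9, so by induction G(k + 9) = G(k) for all k >= 0: the sequence is periodic from the start with period 9.
One period: G(0..8) = 0, 0, 1, 1, 2, 2, 3, 3, 4.
29 mod 9 = 2, so G(29) = G(2) = 1.

1


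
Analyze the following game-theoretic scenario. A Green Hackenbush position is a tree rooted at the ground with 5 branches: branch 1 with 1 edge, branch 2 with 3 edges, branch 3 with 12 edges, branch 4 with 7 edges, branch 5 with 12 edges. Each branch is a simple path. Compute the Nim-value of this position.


The tree has 5 branches from the ground vertex.
In Green Hackenbush, the Nim-value of a simple path of length k is k.
Branch 1: length 1, Nim-value = 1
Branch 2: length 3, Nim-value = 3
Branch 3: length 12, Nim-value = 12
Branch 4: length 7, Nim-value = 7
Branch 5: length 12, Nim-value = 12
Total Nim-value = XOR of all branch values:
0 XOR 1 = 1
1 XOR 3 = 2
2 XOR 12 = 14
14 XOR 7 = 9
9 XOR 12 = 5
Nim-value of the tree = 5

5


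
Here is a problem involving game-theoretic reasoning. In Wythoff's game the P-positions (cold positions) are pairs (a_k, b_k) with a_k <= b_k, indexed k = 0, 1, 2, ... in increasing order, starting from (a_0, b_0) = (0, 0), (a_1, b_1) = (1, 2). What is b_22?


By Wythoff's theorem, a_k = floor(k * phi) and b_k = floor(k * phi^2) = a_k + k, where phi = (1 + sqrt(5))/2 is the golden ratio.
phi = (1 + sqrt(5))/2 = 1.618034
phi^2 = phi + 1 = 2.618034
k = 22
k * phi^2 = 22 * 2.618034 = 57.596748
b_22 = floor(k * phi^2) = 57 (check: a_22 + k = 35 + 22 = 57)

57


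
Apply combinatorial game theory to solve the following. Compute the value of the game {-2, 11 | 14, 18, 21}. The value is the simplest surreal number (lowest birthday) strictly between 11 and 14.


Left options: {-2, 11}, max = 11
Right options: {14, 18, 21}, min = 14
All options are numbers and max(Left) < min(Right), so by the simplicity theorem the value is the simplest (earliest-born) number strictly between 11 and 14.
Integers 12 through 13 all lie strictly between 11 and 14.
Among integers, the simplest (lowest birthday = smallest |n|; 0 is born on day 0, +-n on day n) is 12.
No non-integer in the interval can be simpler: if x is a non-integer in the interval, then floor(x) or ceil(x) also lies in the interval (the interval contains an integer), and both are proper prefixes of x's sign expansion, i.e. born earlier. So the game value is 12.
Game value = 12

12


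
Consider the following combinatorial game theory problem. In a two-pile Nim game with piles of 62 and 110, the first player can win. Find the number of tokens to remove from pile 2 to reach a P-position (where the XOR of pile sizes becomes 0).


Piles: 62 and 110
Current XOR: 62 XOR 110 = 80 (non-zero, so this is an N-position).
To make the XOR zero, we need to find a move that balances the piles.
For pile 2 (size 110): target = 110 XOR 80 = 62
We reduce pile 2 from 110 to 62.
Tokens removed: 110 - 62 = 48
Verification: 62 XOR 62 = 0

48


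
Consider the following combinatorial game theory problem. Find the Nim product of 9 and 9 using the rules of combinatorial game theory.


Nim multiplication is bilinear over XOR: (u XOR v) * w = (u*w) XOR (v*w).
So we split each operand into its bit components and XOR the pairwise Nim products.
9 = 1 + 8 (as XOR of powers of 2).
9 = 1 + 8 (as XOR of powers of 2).
Using the standard Nim-product table on single bits:
  2*2 = 3,   2*4 = 8,   2*8 = 12,
  4*4 = 6,   4*8 = 11,  8*8 = 13,
and  1*x = x (identity), k*l = l*k (commutative).
Pairwise Nim products:
  1 * 1 = 1
  1 * 8 = 8
  8 * 1 = 8
  8 * 8 = 13
XOR them: 1 XOR 8 XOR 8 XOR 13 = 12.
Result: 9 * 9 = 12 (in Nim).

12


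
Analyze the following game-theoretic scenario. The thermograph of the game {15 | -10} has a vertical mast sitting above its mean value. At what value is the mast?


Game = {15 | -10}, a switch {a | b} with numbers a > b.
Its thermograph has left wall a - t and right wall b + t, which meet at t = (a - b)/2, where both equal (a + b)/2. So the mast (mean value) is at (a + b)/2.
Mean = (15 + (-10))/2 = 5/2 = 5/2

5/2


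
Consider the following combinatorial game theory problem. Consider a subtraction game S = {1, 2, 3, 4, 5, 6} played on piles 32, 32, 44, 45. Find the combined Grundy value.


Subtraction set: {1, 2, 3, 4, 5, 6}
For this subtraction set, G(n) = n mod 7 (period = max + 1 = 7).
Pile 1 (size 32): G(32) = 32 mod 7 = 4
Pile 2 (size 32): G(32) = 32 mod 7 = 4
Pile 3 (size 44): G(44) = 44 mod 7 = 2
Pile 4 (size 45): G(45) = 45 mod 7 = 3
Total Grundy value = XOR of all: 4 XOR 4 XOR 2 XOR 3 = 1

1


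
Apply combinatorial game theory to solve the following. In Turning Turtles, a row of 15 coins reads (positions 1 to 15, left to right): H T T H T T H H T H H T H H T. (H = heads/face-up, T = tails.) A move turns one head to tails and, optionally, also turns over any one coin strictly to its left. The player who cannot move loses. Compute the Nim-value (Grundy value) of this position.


Coins: H T T H T T H H T H H T H H T
Key fact: a single head at position k behaves exactly like a Nim heap of size k (turning it to T and optionally flipping a coin at j < k corresponds to moving the heap from k to j, or to 0), and heads combine as a disjunctive sum (two heads at the same place would cancel, matching j XOR j = 0). So the Nim-value is the XOR of the 1-indexed positions of the heads.
Face-up positions (1-indexed): [1, 4, 7, 8, 10, 11, 13, 14]
XOR 0 with 1: 0 XOR 1 = 1
XOR 1 with 4: 1 XOR 4 = 5
XOR 5 with 7: 5 XOR 7 = 2
XOR 2 with 8: 2 XOR 8 = 10
XOR 10 with 10: 10 XOR 10 = 0
XOR 0 with 11: 0 XOR 11 = 11
XOR 11 with 13: 11 XOR 13 = 6
XOR 6 with 14: 6 XOR 14 = 8
Nim-value = 8

8


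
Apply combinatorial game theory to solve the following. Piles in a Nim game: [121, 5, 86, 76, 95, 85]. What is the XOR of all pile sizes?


We need the XOR (exclusive or) of all pile sizes.
After XOR-ing pile 1 (size 121): 0 XOR 121 = 121
After XOR-ing pile 2 (size 5): 121 XOR 5 = 124
After XOR-ing pile 3 (size 86): 124 XOR 86 = 42
After XOR-ing pile 4 (size 76): 42 XOR 76 = 102
After XOR-ing pile 5 (size 95): 102 XOR 95 = 57
After XOR-ing pile 6 (size 85): 57 XOR 85 = 108
The Nim-value of this position is 108.

108


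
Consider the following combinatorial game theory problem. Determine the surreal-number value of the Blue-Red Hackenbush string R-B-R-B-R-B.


Edges (from ground): R-B-R-B-R-B
By Berlekamp's sign-expansion rule, a Blue-Red Hackenbush stalk has the value of the surreal number whose sign sequence is the edge sequence with B -> + and R -> -.
Sign sequence: -+-+-+
Trace the sign expansion in the surreal number tree, starting from 0:
Edge 1: R (sign -) -> bounds (-inf, 0), value = -1
Edge 2: B (sign +) -> bounds (-1, 0), value = -1/2
Edge 3: R (sign -) -> bounds (-1, -1/2), value = -3/4
Edge 4: B (sign +) -> bounds (-3/4, -1/2), value = -5/8
Edge 5: R (sign -) -> bounds (-3/4, -5/8), value = -11/16
Edge 6: B (sign +) -> bounds (-11/16, -5/8), value = -21/32
Game value = -21/32

-21/32


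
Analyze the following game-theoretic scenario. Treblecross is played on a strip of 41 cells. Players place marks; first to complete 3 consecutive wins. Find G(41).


Treblecross: place X on empty cells; 3-in-a-row wins.
Playing within two cells of an existing X lets the opponent win at once, so sensible play treats the cells i-2..i+2 around each X as dead. The player left with no safe cell loses, so this is a normal-play take-away game on strips of safe cells.
Placing X at cell i (0-indexed) of a strip of k safe cells leaves independent strips of sizes max(0, i-2) and max(0, k-i-3). Hence G(k) = mex{ G(max(0,i-2)) XOR G(max(0,k-i-3)) : 0 <= i < k }, with G(0) = 0.
G(1): splits (0,0):0^0=0 -> mex({0}) = 1
G(2): splits (0,0):0^0=0 -> mex({0}) = 1
G(3): splits (0,0):0^0=0 -> mex({0}) = 1
G(4): splits (0,1):0^1=1 (0,0):0^0=0 -> mex({0, 1}) = 2
G(5): splits (0,2):0^1=1 (0,1):0^1=1 (0,0):0^0=0 -> mex({0, 1}) = 2
G(6) = mex({1}) = 0
G(7) = mex({0, 1, 2}) = 3
G(8) = mex({0, 1, 2}) = 3
G(9) = mex({0, 2}) = 1
G(10) = mex({0, 2, 3}) = 1
G(11) = mex({0, 3}) = 1
G(12) = mex({1, 3}) = 0
G(13) = mex({0, 1, 2, 3}) = 4
G(14) = mex({0, 1, 2}) = 3
G(15) = mex({0, 1, 2}) = 3
G(16) = mex({0, 1, 2, 4}) = 3
G(17) = mex({0, 1, 3, 4}) = 2
G(18) = mex({0, 1, 3, 4}) = 2
G(19) = mex({0, 1, 3, 5}) = 2
G(20) = mex({0, 1, 2, 3, 5}) = 4
G(21) = mex({0, 1, 2, 3, 5}) = 4
G(22) = mex({1, 2, 6}) = 0
G(23) = mex({0, 1, 2, 3, 4, 6}) = 5
G(24) = mex({0, 1, 2, 3, 4}) = 5
G(25) = mex({0, 1, 3, 4, 7}) = 2
G(26) = mex({0, 1, 3, 4, 5, 7}) = 2
G(27) = mex({0, 1, 3, 5}) = 2
G(28) = mex({0, 1, 2, 5}) = 3
G(29) = mex({0, 1, 2, 4, 5, 6}) = 3
G(30) = mex({1, 2, 4, 6}) = 0
G(31) = mex({0, 1, 2, 3, 4, 6}) = 5
G(32) = mex({1, 2, 3, 4, 7}) = 0
G(33) = mex({0, 3, 7}) = 1
G(34) = mex({0, 2, 3, 5, 7}) = 1
G(35) = mex({0, 2, 3, 5, 6}) = 1
G(36) = mex({0, 1, 2, 5, 6}) = 3
G(37) = mex({0, 1, 2, 4, 5, 6}) = 3
G(38) = mex({0, 1, 2, 4}) = 3
G(39) = mex({0, 1, 2, 3, 4, 7}) = 5
G(40) = mex({0, 1, 2, 3, 4, 5, 7}) = 6
G(41) = mex({0, 1, 2, 3, 5, 7}) = 4
Therefore G(41) = 4.

4


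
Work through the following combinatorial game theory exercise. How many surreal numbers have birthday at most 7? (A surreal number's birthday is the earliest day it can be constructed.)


Day 0: {|} = 0 is born. Count = 1.
Day n: the number of surreal numbers born by day n is 2^(n+1) - 1.
By day 0: 2^1 - 1 = 1
By day 1: 2^2 - 1 = 3
By day 2: 2^3 - 1 = 7
By day 3: 2^4 - 1 = 15
By day 4: 2^5 - 1 = 31
By day 5: 2^6 - 1 = 63
By day 6: 2^7 - 1 = 127
By day 7: 2^8 - 1 = 255
By day 7: 255 surreal numbers.

255


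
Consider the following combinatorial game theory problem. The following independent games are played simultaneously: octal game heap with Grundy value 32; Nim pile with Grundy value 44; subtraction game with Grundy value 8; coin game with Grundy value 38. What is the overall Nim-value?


By the Sprague-Grundy theorem, the Grundy value of a sum of games is the XOR of individual Grundy values.
octal game heap: Grundy value = 32. Running XOR: 0 XOR 32 = 32
Nim pile: Grundy value = 44. Running XOR: 32 XOR 44 = 12
subtraction game: Grundy value = 8. Running XOR: 12 XOR 8 = 4
coin game: Grundy value = 38. Running XOR: 4 XOR 38 = 34
The combined Grundy value is 34.

34


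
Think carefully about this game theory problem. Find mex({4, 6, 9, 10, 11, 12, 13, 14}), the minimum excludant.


Set = {4, 6, 9, 10, 11, 12, 13, 14}
0 is NOT in the set. This is the mex.
mex = 0

0


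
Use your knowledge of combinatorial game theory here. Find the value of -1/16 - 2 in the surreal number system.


x = -1/16, y = 2
Converting to common denominator: 16
x = -1/16, y = 32/16
x - y = -1/16 - 2 = -33/16

-33/16


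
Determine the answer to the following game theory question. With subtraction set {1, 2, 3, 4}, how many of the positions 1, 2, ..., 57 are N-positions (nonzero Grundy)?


Subtraction set S = {1, 2, 3, 4}, so G(n) = n mod 5.
G(n) = 0 when n is a multiple of 5.
Multiples of 5 in [1, 57]: 11
N-positions (nonzero Grundy) = 57 - 11 = 46

46


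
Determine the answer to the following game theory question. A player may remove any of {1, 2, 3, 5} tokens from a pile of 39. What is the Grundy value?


The subtraction set is S = {1, 2, 3, 5}.
G(k) = mex{ G(k - s) : s in S, s <= k }. We compute iteratively: G(0) = 0.
G(1) = mex({0}) = 1
G(2) = mex({0, 1}) = 2
G(3) = mex({0, 1, 2}) = 3
G(4) = mex({1, 2, 3}) = 0
G(5) = mex({0, 2, 3}) = 1
G(6) = mex({0, 1, 3}) = 2
G(7) = mex({0, 1, 2}) = 3
G(8) = mex({1, 2, 3}) = 0
Observe that G(4)..G(8) = 0, 1, 2, 3, 0 repeats G(0)..G(4) = 0, 1, 2, 3, 0.
For k >= max(S) = 5, G(k) is determined by the previous 5 values G(k-5)..G(k-1); a window of 5 consecutive values has recurred shifted by 4, so by induction G(k + 4) = G(k) for all k >= 0: the sequence is periodic from the start with period 4.
One period: G(0..3) = 0, 1, 2, 3.
39 mod 4 = 3, so G(39) = G(3) = 3.

3


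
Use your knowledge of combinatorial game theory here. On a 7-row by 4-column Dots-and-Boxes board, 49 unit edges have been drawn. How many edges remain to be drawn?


Grid: 7 x 4 boxes, i.e. 8 rows and 5 columns of dots.
Horizontal edges: (rows + 1) * cols = 8 * 4 = 32
Vertical edges: rows * (cols + 1) = 7 * 5 = 35
Total edges: 32 + 35 = 67
Edges drawn: 49
Remaining: 67 - 49 = 18

18


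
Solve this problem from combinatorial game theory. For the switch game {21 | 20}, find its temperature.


The game is {21 | 20}, a switch {a | b} with numbers a > b.
Cooling {a | b} by t gives {a - t | b + t}, which stops being hot when a - t = b + t, i.e. at t = (a - b)/2. So the temperature of a switch is (a - b)/2.
Temperature = (Left option - Right option) / 2
= (21 - (20)) / 2
= 1 / 2
= 1/2

1/2


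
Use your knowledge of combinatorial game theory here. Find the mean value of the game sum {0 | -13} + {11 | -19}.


G1 = {0 | -13}, G2 = {11 | -19}
Each is a switch {a | b} with numbers a > b; its mean value is (a + b)/2, and mean value is additive over game sums: m(G1 + G2) = m(G1) + m(G2).
Mean of G1 = (0 + (-13))/2 = -13/2 = -13/2
Mean of G2 = (11 + (-19))/2 = -8/2 = -4
Mean of G1 + G2 = -13/2 + -4 = -21/2

-21/2


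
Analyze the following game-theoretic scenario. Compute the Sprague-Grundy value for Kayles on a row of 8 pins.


Kayles: a move removes 1 or 2 adjacent pins from a contiguous row.
Removing pins from a row of k leaves two independent rows (a, b) with a + b = k - 1 (one pin) or a + b = k - 2 (two pins); an end removal gives a = 0.
By Sprague-Grundy, G(k) = mex{ G(a) XOR G(b) } over all these splits. G(0) = 0.
G(1): splits (0,0):0^0=0 -> mex({0}) = 1
G(2): splits (0,1):0^1=1 (0,0):0^0=0 -> mex({0, 1}) = 2
G(3): splits (0,2):0^2=2 (1,1):1^1=0 (0,1):0^1=1 -> mex({0, 1, 2}) = 3
G(4): splits (0,3):0^3=3 (1,2):1^2=3 (0,2):0^2=2 (1,1):1^1=0 -> mex({0, 2, 3}) = 1
G(5): splits (0,4):0^1=1 (1,3):1^3=2 (2,2):2^2=0 (0,3):0^3=3 (1,2):1^2=3 -> mex({0, 1, 2, 3}) = 4
G(6) = mex({0, 1, 2, 4}) = 3
G(7) = mex({0, 1, 3, 4, 5}) = 2
G(8) = mex({0, 2, 3, 5, 6}) = 1
Therefore G(8) = 1.

1


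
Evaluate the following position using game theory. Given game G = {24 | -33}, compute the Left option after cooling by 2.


Original game: {24 | -33} (a switch {a | b} with a > b).
Cooling by t (for t below the temperature (a - b)/2 = 57/2) taxes each move by t: {a | b} cooled by t is {a - t | b + t}.
Cooling amount: t = 2
Cooled Left option: 24 - 2 = 22
Cooled Right option: -33 + 2 = -31
Cooled game: {22 | -31}
Left option = 22

22


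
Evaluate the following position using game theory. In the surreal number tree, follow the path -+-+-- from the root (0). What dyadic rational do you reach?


Sign expansion: -+-+--
Rule: track bounds (lo, hi), initially (-inf, +inf). On '+', the current value becomes lo and we move to the simplest number in (value, hi): value + 1 if hi = +inf, otherwise the midpoint (value + hi)/2. On '-', the current value becomes hi and we move to value - 1 if lo = -inf, otherwise the midpoint (lo + value)/2.
Start at 0.
Step 1: sign = -, move left. Bounds: (-inf, 0). Value = -1
Step 2: sign = +, move right. Bounds: (-1, 0). Value = -1/2
Step 3: sign = -, move left. Bounds: (-1, -1/2). Value = -3/4
Step 4: sign = +, move right. Bounds: (-3/4, -1/2). Value = -5/8
Step 5: sign = -, move left. Bounds: (-3/4, -5/8). Value = -11/16
Step 6: sign = -, move left. Bounds: (-3/4, -11/16). Value = -23/32
The surreal number with sign expansion -+-+-- is -23/32.

-23/32


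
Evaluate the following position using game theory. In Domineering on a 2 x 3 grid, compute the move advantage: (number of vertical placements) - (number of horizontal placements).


Board is 2 x 3 (rows x cols).
Left (vertical) placements: (rows-1) * cols = 1 * 3 = 3
Right (horizontal) placements: rows * (cols-1) = 2 * 2 = 4
Advantage = Left - Right = 3 - 4 = -1

-1


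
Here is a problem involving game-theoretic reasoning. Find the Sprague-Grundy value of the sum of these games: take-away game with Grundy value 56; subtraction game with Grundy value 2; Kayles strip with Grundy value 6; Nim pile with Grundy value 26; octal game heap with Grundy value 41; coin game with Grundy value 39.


By the Sprague-Grundy theorem, the Grundy value of a sum of games is the XOR of individual Grundy values.
take-away game: Grundy value = 56. Running XOR: 0 XOR 56 = 56
subtraction game: Grundy value = 2. Running XOR: 56 XOR 2 = 58
Kayles strip: Grundy value = 6. Running XOR: 58 XOR 6 = 60
Nim pile: Grundy value = 26. Running XOR: 60 XOR 26 = 38
octal game heap: Grundy value = 41. Running XOR: 38 XOR 41 = 15
coin game: Grundy value = 39. Running XOR: 15 XOR 39 = 40
The combined Grundy value is 40.

40


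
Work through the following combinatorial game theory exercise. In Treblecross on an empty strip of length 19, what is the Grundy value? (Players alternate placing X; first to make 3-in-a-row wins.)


Treblecross: place X on empty cells; 3-in-a-row wins.
Playing within two cells of an existing X lets the opponent win at once, so sensible play treats the cells i-2..i+2 around each X as dead. The player left with no safe cell loses, so this is a normal-play take-away game on strips of safe cells.
Placing X at cell i (0-indexed) of a strip of k safe cells leaves independent strips of sizes max(0, i-2) and max(0, k-i-3). Hence G(k) = mex{ G(max(0,i-2)) XOR G(max(0,k-i-3)) : 0 <= i < k }, with G(0) = 0.
G(1): splits (0,0):0^0=0 -> mex({0}) = 1
G(2): splits (0,0):0^0=0 -> mex({0}) = 1
G(3): splits (0,0):0^0=0 -> mex({0}) = 1
G(4): splits (0,1):0^1=1 (0,0):0^0=0 -> mex({0, 1}) = 2
G(5): splits (0,2):0^1=1 (0,1):0^1=1 (0,0):0^0=0 -> mex({0, 1}) = 2
G(6) = mex({1}) = 0
G(7) = mex({0, 1, 2}) = 3
G(8) = mex({0, 1, 2}) = 3
G(9) = mex({0, 2}) = 1
G(10) = mex({0, 2, 3}) = 1
G(11) = mex({0, 3}) = 1
G(12) = mex({1, 3}) = 0
G(13) = mex({0, 1, 2, 3}) = 4
G(14) = mex({0, 1, 2}) = 3
G(15) = mex({0, 1, 2}) = 3
G(16) = mex({0, 1, 2, 4}) = 3
G(17) = mex({0, 1, 3, 4}) = 2
G(18) = mex({0, 1, 3, 4}) = 2
G(19) = mex({0, 1, 3, 5}) = 2
Therefore G(19) = 2.

2


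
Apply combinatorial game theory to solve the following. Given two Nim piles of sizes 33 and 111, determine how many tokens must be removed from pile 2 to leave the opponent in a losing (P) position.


Piles: 33 and 111
Current XOR: 33 XOR 111 = 78 (non-zero, so this is an N-position).
To make the XOR zero, we need to find a move that balances the piles.
For pile 2 (size 111): target = 111 XOR 78 = 33
We reduce pile 2 from 111 to 33.
Tokens removed: 111 - 33 = 78
Verification: 33 XOR 33 = 0

78


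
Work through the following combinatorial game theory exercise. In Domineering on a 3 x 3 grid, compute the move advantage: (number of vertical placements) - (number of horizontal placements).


Board is 3 x 3 (rows x cols).
Left (vertical) placements: (rows-1) * cols = 2 * 3 = 6
Right (horizontal) placements: rows * (cols-1) = 3 * 2 = 6
Advantage = Left - Right = 6 - 6 = 0

0


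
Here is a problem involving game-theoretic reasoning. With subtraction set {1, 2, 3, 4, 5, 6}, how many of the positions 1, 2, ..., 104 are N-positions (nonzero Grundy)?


Subtraction set S = {1, 2, 3, 4, 5, 6}, so G(n) = n mod 7.
G(n) = 0 when n is a multiple of 7.
Multiples of 7 in [1, 104]: 14
N-positions (nonzero Grundy) = 104 - 14 = 90

90
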